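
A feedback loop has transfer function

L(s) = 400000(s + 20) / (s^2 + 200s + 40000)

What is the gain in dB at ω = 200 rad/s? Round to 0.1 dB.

66.1 dB

At s = jω = j200:
zero (s+20): 20 + j200 → |·| = √(20²+200²) = √40400 ≈ 201, ∠ = arctan(200/20) ≈ 84.29°
quadratic: (j200)² + 200·j200 + 40000 = 0 + j40000 → |·| ≈ 40000, ∠ ≈ 90.00°
|L| = 400000 · 201 / 40000 ≈ 2010
Gain = 20 log₁₀(2010) ≈ 66.06 dB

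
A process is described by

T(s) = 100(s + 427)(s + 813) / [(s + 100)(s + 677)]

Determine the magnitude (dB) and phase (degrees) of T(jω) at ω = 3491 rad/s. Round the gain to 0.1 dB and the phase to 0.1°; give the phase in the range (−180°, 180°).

40.1 dB, -7.5°

At s = jω = j3491:
zero (s+427): 427 + j3491 → |·| = √(427²+3491²) = √12369410 ≈ 3517, ∠ = arctan(3491/427) ≈ 83.03°
zero (s+813): 813 + j3491 → |·| = √(813²+3491²) = √12848050 ≈ 3584.4, ∠ = arctan(3491/813) ≈ 76.89°
pole (s+100): 100 + j3491 → |·| = √(100²+3491²) = √12197081 ≈ 3492.4, ∠ = arctan(3491/100) ≈ 88.36°
pole (s+677): 677 + j3491 → |·| = √(677²+3491²) = √12645410 ≈ 3556, ∠ = arctan(3491/677) ≈ 79.03°
|T| = 100 · 1.2606e+07 / 1.2419e+07 ≈ 101.51
Gain = 20 log₁₀(101.51) ≈ 40.13 dB
∠T = 159.92° − 167.39° = -7.47°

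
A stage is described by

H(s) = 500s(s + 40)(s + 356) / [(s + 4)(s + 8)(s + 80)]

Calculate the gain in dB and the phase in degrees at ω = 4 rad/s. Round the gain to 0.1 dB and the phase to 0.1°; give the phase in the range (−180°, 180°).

At s = jω = j4:
zero (s+40): 40 + j4 → |·| = √(40²+4²) = √1616 ≈ 40.2, ∠ = arctan(4/40) ≈ 5.71°
zero (s+356): 356 + j4 → |·| = √(356²+4²) = √126752 ≈ 356.02, ∠ = arctan(4/356) ≈ 0.64°
zero at origin: s = j4 → |·| = 4, ∠ = 90.00°
pole (s+4): 4 + j4 → |·| = √(4²+4²) = √32 ≈ 5.6569, ∠ = arctan(4/4) ≈ 45.00°
pole (s+8): 8 + j4 → |·| = √(8²+4²) = √80 ≈ 8.9443, ∠ = arctan(4/8) ≈ 26.57°
pole (s+80): 80 + j4 → |·| = √(80²+4²) = √6416 ≈ 80.1, ∠ = arctan(4/80) ≈ 2.86°
|H| = 500 · 57248 / 4052.8 ≈ 7062.8
Gain = 20 log₁₀(7062.8) ≈ 76.98 dB
∠H = 96.35° − 74.43° = 21.92°

77.0 dB, 21.9°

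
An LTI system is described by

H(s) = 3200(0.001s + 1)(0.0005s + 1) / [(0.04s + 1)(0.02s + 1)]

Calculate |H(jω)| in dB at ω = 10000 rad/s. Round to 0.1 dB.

6.2 dB

At ω = 10000 rad/s:
zero (1 + j10000·0.001) = 1 + j10 → |·| ≈ 10.05, ∠ ≈ 84.29°
zero (1 + j10000·0.0005) = 1 + j5 → |·| ≈ 5.099, ∠ ≈ 78.69°
pole (1 + j10000·0.04) = 1 + j400 → |·| ≈ 400, ∠ ≈ 89.86°
pole (1 + j10000·0.02) = 1 + j200 → |·| ≈ 200, ∠ ≈ 89.71°
|H| = 3200 · 10.05 · 5.099 / (400 · 200) ≈ 2.0498
Gain = 20 log₁₀(2.0498) ≈ 6.23 dB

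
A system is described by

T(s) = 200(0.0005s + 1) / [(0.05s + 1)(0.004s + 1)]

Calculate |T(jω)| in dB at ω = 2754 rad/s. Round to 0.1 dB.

At ω = 2754 rad/s:
zero (1 + j2754·0.0005) = 1 + j1.377 → |·| ≈ 1.7018, ∠ ≈ 54.01°
pole (1 + j2754·0.05) = 1 + j137.7 → |·| ≈ 137.7, ∠ ≈ 89.58°
pole (1 + j2754·0.004) = 1 + j11.016 → |·| ≈ 11.061, ∠ ≈ 84.81°
|T| = 200 · 1.7018 / (137.7 · 11.061) ≈ 0.22347
Gain = 20 log₁₀(0.22347) ≈ -13.02 dB

-13.0 dB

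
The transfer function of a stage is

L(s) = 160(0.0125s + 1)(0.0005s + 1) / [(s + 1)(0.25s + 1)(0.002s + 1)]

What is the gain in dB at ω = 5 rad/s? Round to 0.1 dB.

25.9 dB

At ω = 5 rad/s:
zero (1 + j5·0.0125) = 1 + j0.0625 → |·| ≈ 1.002, ∠ ≈ 3.58°
zero (1 + j5·0.0005) = 1 + j0.0025 → |·| ≈ 1, ∠ ≈ 0.14°
pole (1 + j5·1) = 1 + j5 → |·| ≈ 5.099, ∠ ≈ 78.69°
pole (1 + j5·0.25) = 1 + j1.25 → |·| ≈ 1.6008, ∠ ≈ 51.34°
pole (1 + j5·0.002) = 1 + j0.01 → |·| ≈ 1, ∠ ≈ 0.57°
|L| = 160 · 1.002 · 1 / (5.099 · 1.6008 · 1) ≈ 19.641
Gain = 20 log₁₀(19.641) ≈ 25.86 dB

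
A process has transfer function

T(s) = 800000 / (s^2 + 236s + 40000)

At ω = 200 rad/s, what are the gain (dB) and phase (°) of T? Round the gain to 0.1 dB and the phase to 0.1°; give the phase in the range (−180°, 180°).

24.6 dB, -90.0°

At s = jω = j200:
quadratic: (j200)² + 236·j200 + 40000 = 0 + j47200 → |·| ≈ 47200, ∠ ≈ 90.00°
|T| = 800000 / 47200 ≈ 16.949
Gain = 20 log₁₀(16.949) ≈ 24.58 dB
∠T = 0.00° − 90.00° = -90.00°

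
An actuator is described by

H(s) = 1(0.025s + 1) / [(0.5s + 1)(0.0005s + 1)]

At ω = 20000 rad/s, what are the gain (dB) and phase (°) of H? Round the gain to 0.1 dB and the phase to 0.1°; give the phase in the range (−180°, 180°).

At ω = 20000 rad/s:
zero (1 + j20000·0.025) = 1 + j500 → |·| ≈ 500, ∠ ≈ 89.89°
pole (1 + j20000·0.5) = 1 + j10000 → |·| ≈ 10000, ∠ ≈ 89.99°
pole (1 + j20000·0.0005) = 1 + j10 → |·| ≈ 10.05, ∠ ≈ 84.29°
|H| = 1 · 500 / (10000 · 10.05) ≈ 0.0049751
Gain = 20 log₁₀(0.0049751) ≈ -46.06 dB
∠H = (89.89°) − (89.99° + 84.29°) = -84.39°

-46.1 dB, -84.4°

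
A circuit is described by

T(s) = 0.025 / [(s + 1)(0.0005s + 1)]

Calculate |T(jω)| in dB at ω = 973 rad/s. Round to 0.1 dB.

At ω = 973 rad/s:
pole (1 + j973·1) = 1 + j973 → |·| ≈ 973, ∠ ≈ 89.94°
pole (1 + j973·0.0005) = 1 + j0.4865 → |·| ≈ 1.1121, ∠ ≈ 25.94°
|T| = 0.025 · 1 / (973 · 1.1121) ≈ 2.3104e-05
Gain = 20 log₁₀(2.3104e-05) ≈ -92.73 dB

-92.7 dB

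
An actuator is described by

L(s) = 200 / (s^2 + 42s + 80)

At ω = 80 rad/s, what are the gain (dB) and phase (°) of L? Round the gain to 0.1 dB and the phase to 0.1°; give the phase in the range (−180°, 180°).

Substitute s = j80:
Numerator: 200 = 200 + j0
Denominator: (j80)^2 + 42(j80) + 80 = -6320 + j3360
|N| = √(200² + 0²) ≈ 200, ∠N ≈ 0.00°
|D| = √(6320² + 3360²) ≈ 7157.7, ∠D ≈ 152.00°
|L| = 200 / 7157.7 ≈ 0.027942
Gain = 20 log₁₀(0.027942) ≈ -31.07 dB
∠L = 0.00° − 152.00° = -152.00°

-31.1 dB, -152.0°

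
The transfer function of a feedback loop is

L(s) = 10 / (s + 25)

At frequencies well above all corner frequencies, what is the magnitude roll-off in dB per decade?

Each pole contributes −20 dB/decade at high frequency; each zero contributes +20 dB/decade.
Net: 0 zero(s) − 1 pole(s) → -20 dB/decade.

-20 dB/decade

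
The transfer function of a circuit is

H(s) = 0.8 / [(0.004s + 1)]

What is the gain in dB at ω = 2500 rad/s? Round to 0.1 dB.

-22.0 dB

At ω = 2500 rad/s:
pole (1 + j2500·0.004) = 1 + j10 → |·| ≈ 10.05, ∠ ≈ 84.29°
|H| = 0.8 · 1 / (10.05) ≈ 0.079602
Gain = 20 log₁₀(0.079602) ≈ -21.98 dB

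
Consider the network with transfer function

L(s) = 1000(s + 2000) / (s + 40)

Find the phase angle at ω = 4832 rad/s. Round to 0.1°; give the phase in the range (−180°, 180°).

At s = jω = j4832:
zero (s+2000): 2000 + j4832 → |·| = √(2000²+4832²) = √27348224 ≈ 5229.6, ∠ = arctan(4832/2000) ≈ 67.51°
pole (s+40): 40 + j4832 → |·| = √(40²+4832²) = √23349824 ≈ 4832.2, ∠ = arctan(4832/40) ≈ 89.53°
∠L = 67.51° − 89.53° = -22.02°

-22.0°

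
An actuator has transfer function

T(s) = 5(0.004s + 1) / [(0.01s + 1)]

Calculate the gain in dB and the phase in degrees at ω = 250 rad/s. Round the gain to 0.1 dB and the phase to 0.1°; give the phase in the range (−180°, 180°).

At ω = 250 rad/s:
zero (1 + j250·0.004) = 1 + j1 → |·| ≈ 1.4142, ∠ ≈ 45.00°
pole (1 + j250·0.01) = 1 + j2.5 → |·| ≈ 2.6926, ∠ ≈ 68.20°
|T| = 5 · 1.4142 / (2.6926) ≈ 2.6261
Gain = 20 log₁₀(2.6261) ≈ 8.39 dB
∠T = (45.00°) − (68.20°) = -23.20°

8.4 dB, -23.2°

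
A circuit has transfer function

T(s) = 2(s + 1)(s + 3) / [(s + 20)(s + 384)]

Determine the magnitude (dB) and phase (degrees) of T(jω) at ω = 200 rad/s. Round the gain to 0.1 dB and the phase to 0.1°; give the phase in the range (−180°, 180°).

-0.7 dB, 67.1°

At s = jω = j200:
zero (s+1): 1 + j200 → |·| = √(1²+200²) = √40001 ≈ 200, ∠ = arctan(200/1) ≈ 89.71°
zero (s+3): 3 + j200 → |·| = √(3²+200²) = √40009 ≈ 200.02, ∠ = arctan(200/3) ≈ 89.14°
pole (s+20): 20 + j200 → |·| = √(20²+200²) = √40400 ≈ 201, ∠ = arctan(200/20) ≈ 84.29°
pole (s+384): 384 + j200 → |·| = √(384²+200²) = √187456 ≈ 432.96, ∠ = arctan(200/384) ≈ 27.51°
|T| = 2 · 40004 / 87025 ≈ 0.91937
Gain = 20 log₁₀(0.91937) ≈ -0.73 dB
∠T = 178.85° − 111.80° = 67.05°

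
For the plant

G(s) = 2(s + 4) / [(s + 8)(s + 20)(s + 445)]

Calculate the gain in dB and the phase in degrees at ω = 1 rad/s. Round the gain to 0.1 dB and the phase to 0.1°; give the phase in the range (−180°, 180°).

At s = jω = j1:
zero (s+4): 4 + j1 → |·| = √(4²+1²) = √17 ≈ 4.1231, ∠ = arctan(1/4) ≈ 14.04°
pole (s+8): 8 + j1 → |·| = √(8²+1²) = √65 ≈ 8.0623, ∠ = arctan(1/8) ≈ 7.13°
pole (s+20): 20 + j1 → |·| = √(20²+1²) = √401 ≈ 20.025, ∠ = arctan(1/20) ≈ 2.86°
pole (s+445): 445 + j1 → |·| = √(445²+1²) = √198026 ≈ 445, ∠ = arctan(1/445) ≈ 0.13°
|G| = 2 · 4.1231 / 71844 ≈ 0.00011478
Gain = 20 log₁₀(0.00011478) ≈ -78.80 dB
∠G = 14.04° − 10.12° = 3.92°

-78.8 dB, 3.9°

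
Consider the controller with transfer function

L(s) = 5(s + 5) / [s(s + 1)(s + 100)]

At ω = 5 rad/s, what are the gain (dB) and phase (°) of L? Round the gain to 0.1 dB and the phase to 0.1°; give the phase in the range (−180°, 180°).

At s = jω = j5:
zero (s+5): 5 + j5 → |·| = √(5²+5²) = √50 ≈ 7.0711, ∠ = arctan(5/5) ≈ 45.00°
pole (s+1): 1 + j5 → |·| = √(1²+5²) = √26 ≈ 5.099, ∠ = arctan(5/1) ≈ 78.69°
pole (s+100): 100 + j5 → |·| = √(100²+5²) = √10025 ≈ 100.12, ∠ = arctan(5/100) ≈ 2.86°
pole at origin: |s| = 5, ∠ = 90.00° (in denominator)
|L| = 5 · 7.0711 / 2552.6 ≈ 0.013851
Gain = 20 log₁₀(0.013851) ≈ -37.17 dB
∠L = 45.00° − 171.55° = -126.55°

-37.2 dB, -126.6°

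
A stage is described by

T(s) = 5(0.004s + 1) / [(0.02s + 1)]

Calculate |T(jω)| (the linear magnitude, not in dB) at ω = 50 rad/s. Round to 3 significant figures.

3.61

At ω = 50 rad/s:
zero (1 + j50·0.004) = 1 + j0.2 → |·| ≈ 1.0198, ∠ ≈ 11.31°
pole (1 + j50·0.02) = 1 + j1 → |·| ≈ 1.4142, ∠ ≈ 45.00°
|T| = 5 · 1.0198 / (1.4142) ≈ 3.6056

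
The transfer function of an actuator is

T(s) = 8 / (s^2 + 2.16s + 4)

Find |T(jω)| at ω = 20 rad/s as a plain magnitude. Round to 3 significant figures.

At s = jω = j20:
quadratic: (j20)² + 2.16·j20 + 4 = -396 + j43.2 → |·| ≈ 398.35, ∠ ≈ 173.77°
|T| = 8 / 398.35 ≈ 0.020083

0.0201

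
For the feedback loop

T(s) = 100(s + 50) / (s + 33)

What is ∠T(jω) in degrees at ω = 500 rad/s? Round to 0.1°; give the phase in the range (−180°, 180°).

At s = jω = j500:
zero (s+50): 50 + j500 → |·| = √(50²+500²) = √252500 ≈ 502.49, ∠ = arctan(500/50) ≈ 84.29°
pole (s+33): 33 + j500 → |·| = √(33²+500²) = √251089 ≈ 501.09, ∠ = arctan(500/33) ≈ 86.22°
∠T = 84.29° − 86.22° = -1.93°

-1.9°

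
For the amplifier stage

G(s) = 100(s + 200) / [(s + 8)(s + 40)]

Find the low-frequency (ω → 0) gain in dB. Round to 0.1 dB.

G(0) = 100·200 / (8·40) = 62.5
20 log₁₀(62.5) ≈ 35.92 dB

35.9 dB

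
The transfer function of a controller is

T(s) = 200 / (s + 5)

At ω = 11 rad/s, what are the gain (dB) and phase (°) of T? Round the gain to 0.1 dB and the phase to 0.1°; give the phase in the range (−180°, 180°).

24.4 dB, -65.6°

At s = jω = j11:
pole (s+5): 5 + j11 → |·| = √(5²+11²) = √146 ≈ 12.083, ∠ = arctan(11/5) ≈ 65.56°
|T| = 200 / 12.083 ≈ 16.552
Gain = 20 log₁₀(16.552) ≈ 24.38 dB
∠T = 0.00° − 65.56° = -65.56°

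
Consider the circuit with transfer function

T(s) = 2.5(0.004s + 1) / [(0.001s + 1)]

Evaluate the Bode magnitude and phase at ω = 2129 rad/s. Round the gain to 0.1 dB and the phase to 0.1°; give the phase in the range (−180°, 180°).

19.2 dB, 18.5°

At ω = 2129 rad/s:
zero (1 + j2129·0.004) = 1 + j8.516 → |·| ≈ 8.5745, ∠ ≈ 83.30°
pole (1 + j2129·0.001) = 1 + j2.129 → |·| ≈ 2.3522, ∠ ≈ 64.84°
|T| = 2.5 · 8.5745 / (2.3522) ≈ 9.1133
Gain = 20 log₁₀(9.1133) ≈ 19.19 dB
∠T = (83.30°) − (64.84°) = 18.46°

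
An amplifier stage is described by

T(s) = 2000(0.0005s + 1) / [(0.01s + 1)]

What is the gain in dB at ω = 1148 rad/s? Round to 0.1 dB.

46.0 dB

At ω = 1148 rad/s:
zero (1 + j1148·0.0005) = 1 + j0.574 → |·| ≈ 1.153, ∠ ≈ 29.86°
pole (1 + j1148·0.01) = 1 + j11.48 → |·| ≈ 11.523, ∠ ≈ 85.02°
|T| = 2000 · 1.153 / (11.523) ≈ 200.12
Gain = 20 log₁₀(200.12) ≈ 46.03 dB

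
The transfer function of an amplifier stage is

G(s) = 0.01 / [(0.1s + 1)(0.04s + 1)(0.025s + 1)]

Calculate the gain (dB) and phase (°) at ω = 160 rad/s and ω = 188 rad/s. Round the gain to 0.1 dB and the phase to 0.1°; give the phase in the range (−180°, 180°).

At ω = 160 rad/s:
pole (1 + j160·0.1) = 1 + j16 → |·| ≈ 16.031, ∠ ≈ 86.42°
pole (1 + j160·0.04) = 1 + j6.4 → |·| ≈ 6.4777, ∠ ≈ 81.12°
pole (1 + j160·0.025) = 1 + j4 → |·| ≈ 4.1231, ∠ ≈ 75.96°
|G| = 0.01 · 1 / (16.031 · 6.4777 · 4.1231) ≈ 2.3356e-05
Gain = 20 log₁₀(2.3356e-05) ≈ -92.63 dB
∠G = (0°) − (86.42° + 81.12° + 75.96°) = -243.50° ≡ 116.50° (principal value)

At ω = 188 rad/s:
pole (1 + j188·0.1) = 1 + j18.8 → |·| ≈ 18.827, ∠ ≈ 86.96°
pole (1 + j188·0.04) = 1 + j7.52 → |·| ≈ 7.5862, ∠ ≈ 82.43°
pole (1 + j188·0.025) = 1 + j4.7 → |·| ≈ 4.8052, ∠ ≈ 77.99°
|G| = 0.01 · 1 / (18.827 · 7.5862 · 4.8052) ≈ 1.4571e-05
Gain = 20 log₁₀(1.4571e-05) ≈ -96.73 dB
∠G = (0°) − (86.96° + 82.43° + 77.99°) = -247.38° ≡ 112.62° (principal value)

ω = 160: -92.6 dB, 116.5°; ω = 188: -96.7 dB, 112.6°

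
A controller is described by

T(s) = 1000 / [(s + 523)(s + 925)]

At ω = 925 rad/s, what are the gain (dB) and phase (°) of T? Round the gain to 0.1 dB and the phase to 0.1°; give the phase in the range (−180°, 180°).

At s = jω = j925:
pole (s+523): 523 + j925 → |·| = √(523²+925²) = √1129154 ≈ 1062.6, ∠ = arctan(925/523) ≈ 60.52°
pole (s+925): 925 + j925 → |·| = √(925²+925²) = √1711250 ≈ 1308.1, ∠ = arctan(925/925) ≈ 45.00°
|T| = 1000 / 1.39e+06 ≈ 0.00071942
Gain = 20 log₁₀(0.00071942) ≈ -62.86 dB
∠T = 0.00° − 105.52° = -105.52°

-62.9 dB, -105.5°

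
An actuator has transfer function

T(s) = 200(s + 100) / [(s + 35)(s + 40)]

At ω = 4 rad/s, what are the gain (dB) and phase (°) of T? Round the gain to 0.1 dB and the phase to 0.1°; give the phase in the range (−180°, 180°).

23.0 dB, -9.9°

At s = jω = j4:
zero (s+100): 100 + j4 → |·| = √(100²+4²) = √10016 ≈ 100.08, ∠ = arctan(4/100) ≈ 2.29°
pole (s+35): 35 + j4 → |·| = √(35²+4²) = √1241 ≈ 35.228, ∠ = arctan(4/35) ≈ 6.52°
pole (s+40): 40 + j4 → |·| = √(40²+4²) = √1616 ≈ 40.2, ∠ = arctan(4/40) ≈ 5.71°
|T| = 200 · 100.08 / 1416.2 ≈ 14.134
Gain = 20 log₁₀(14.134) ≈ 23.01 dB
∠T = 2.29° − 12.23° = -9.94°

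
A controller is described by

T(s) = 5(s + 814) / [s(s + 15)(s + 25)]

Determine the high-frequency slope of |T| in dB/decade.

Each pole contributes −20 dB/decade at high frequency; each zero contributes +20 dB/decade.
Net: 1 zero(s) − 3 pole(s) → -40 dB/decade.

-40 dB/decade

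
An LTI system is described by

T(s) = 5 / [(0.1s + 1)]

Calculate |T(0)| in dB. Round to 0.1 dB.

T(0) = 5 · 1 / 1 = 5
20 log₁₀(5) ≈ 13.98 dB

14.0 dB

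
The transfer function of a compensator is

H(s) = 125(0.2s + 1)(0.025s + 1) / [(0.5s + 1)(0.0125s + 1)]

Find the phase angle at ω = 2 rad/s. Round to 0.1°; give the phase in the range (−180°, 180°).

-21.8°

At ω = 2 rad/s:
zero (1 + j2·0.2) = 1 + j0.4 → |·| ≈ 1.077, ∠ ≈ 21.80°
zero (1 + j2·0.025) = 1 + j0.05 → |·| ≈ 1.0012, ∠ ≈ 2.86°
pole (1 + j2·0.5) = 1 + j1 → |·| ≈ 1.4142, ∠ ≈ 45.00°
pole (1 + j2·0.0125) = 1 + j0.025 → |·| ≈ 1.0003, ∠ ≈ 1.43°
∠H = (21.80° + 2.86°) − (45.00° + 1.43°) = -21.77°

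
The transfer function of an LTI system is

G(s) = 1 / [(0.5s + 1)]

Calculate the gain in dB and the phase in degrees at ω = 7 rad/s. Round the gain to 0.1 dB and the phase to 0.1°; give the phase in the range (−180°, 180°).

-11.2 dB, -74.1°

At ω = 7 rad/s:
pole (1 + j7·0.5) = 1 + j3.5 → |·| ≈ 3.6401, ∠ ≈ 74.05°
|G| = 1 · 1 / (3.6401) ≈ 0.27472
Gain = 20 log₁₀(0.27472) ≈ -11.22 dB
∠G = (0°) − (74.05°) = -74.05°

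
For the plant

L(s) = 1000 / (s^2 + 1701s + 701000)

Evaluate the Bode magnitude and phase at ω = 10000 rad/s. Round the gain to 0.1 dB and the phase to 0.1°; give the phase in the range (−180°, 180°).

Substitute s = j10000:
Numerator: 1000 = 1000 + j0
Denominator: (j10000)^2 + 1701(j10000) + 701000 = -99299000 + j17010000
|N| = √(1000² + 0²) ≈ 1000, ∠N ≈ 0.00°
|D| = √(99299000² + 17010000²) ≈ 1.0075e+08, ∠D ≈ 170.28°
|L| = 1000 / 1.0075e+08 ≈ 9.9256e-06
Gain = 20 log₁₀(9.9256e-06) ≈ -100.06 dB
∠L = 0.00° − 170.28° = -170.28°

-100.1 dB, -170.3°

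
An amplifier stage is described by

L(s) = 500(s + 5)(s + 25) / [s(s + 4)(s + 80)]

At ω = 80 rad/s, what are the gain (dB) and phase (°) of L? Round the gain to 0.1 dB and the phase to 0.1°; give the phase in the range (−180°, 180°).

13.3 dB, -63.1°

At s = jω = j80:
zero (s+5): 5 + j80 → |·| = √(5²+80²) = √6425 ≈ 80.156, ∠ = arctan(80/5) ≈ 86.42°
zero (s+25): 25 + j80 → |·| = √(25²+80²) = √7025 ≈ 83.815, ∠ = arctan(80/25) ≈ 72.65°
pole (s+4): 4 + j80 → |·| = √(4²+80²) = √6416 ≈ 80.1, ∠ = arctan(80/4) ≈ 87.14°
pole (s+80): 80 + j80 → |·| = √(80²+80²) = √12800 ≈ 113.14, ∠ = arctan(80/80) ≈ 45.00°
pole at origin: |s| = 80, ∠ = 90.00° (in denominator)
|L| = 500 · 6718.3 / 7.25e+05 ≈ 4.6333
Gain = 20 log₁₀(4.6333) ≈ 13.32 dB
∠L = 159.07° − 222.14° = -63.07°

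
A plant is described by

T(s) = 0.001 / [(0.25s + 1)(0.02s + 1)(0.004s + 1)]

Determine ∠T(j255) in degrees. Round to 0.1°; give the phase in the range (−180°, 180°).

At ω = 255 rad/s:
pole (1 + j255·0.25) = 1 + j63.75 → |·| ≈ 63.758, ∠ ≈ 89.10°
pole (1 + j255·0.02) = 1 + j5.1 → |·| ≈ 5.1971, ∠ ≈ 78.91°
pole (1 + j255·0.004) = 1 + j1.02 → |·| ≈ 1.4284, ∠ ≈ 45.57°
∠T = (0°) − (89.10° + 78.91° + 45.57°) = -213.58° ≡ 146.42° (principal value)

146.4°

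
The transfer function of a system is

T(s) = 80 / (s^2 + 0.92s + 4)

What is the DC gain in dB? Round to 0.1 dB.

26.0 dB

T(0) = 80 / 4 = 20
20 log₁₀(20) ≈ 26.02 dB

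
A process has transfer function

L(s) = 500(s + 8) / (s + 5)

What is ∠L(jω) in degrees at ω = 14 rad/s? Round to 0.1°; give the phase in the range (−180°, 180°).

-10.1°

At s = jω = j14:
zero (s+8): 8 + j14 → |·| = √(8²+14²) = √260 ≈ 16.125, ∠ = arctan(14/8) ≈ 60.26°
pole (s+5): 5 + j14 → |·| = √(5²+14²) = √221 ≈ 14.866, ∠ = arctan(14/5) ≈ 70.35°
∠L = 60.26° − 70.35° = -10.09°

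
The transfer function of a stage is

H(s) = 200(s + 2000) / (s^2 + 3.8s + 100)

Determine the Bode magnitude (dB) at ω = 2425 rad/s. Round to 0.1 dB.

At s = jω = j2425:
zero (s+2000): 2000 + j2425 → |·| = √(2000²+2425²) = √9880625 ≈ 3143.3, ∠ = arctan(2425/2000) ≈ 50.49°
quadratic: (j2425)² + 3.8·j2425 + 100 = -5880525 + j9215 → |·| ≈ 5.8805e+06, ∠ ≈ 179.91°
|H| = 200 · 3143.3 / 5.8805e+06 ≈ 0.10691
Gain = 20 log₁₀(0.10691) ≈ -19.42 dB

-19.4 dB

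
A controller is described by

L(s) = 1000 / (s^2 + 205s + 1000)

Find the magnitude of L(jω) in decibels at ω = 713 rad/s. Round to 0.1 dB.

-54.5 dB

Substitute s = j713:
Numerator: 1000 = 1000 + j0
Denominator: (j713)^2 + 205(j713) + 1000 = -507369 + j146165
|N| = √(1000² + 0²) ≈ 1000, ∠N ≈ 0.00°
|D| = √(507369² + 146165²) ≈ 5.28e+05, ∠D ≈ 163.93°
|L| = 1000 / 5.28e+05 ≈ 0.0018939
Gain = 20 log₁₀(0.0018939) ≈ -54.45 dB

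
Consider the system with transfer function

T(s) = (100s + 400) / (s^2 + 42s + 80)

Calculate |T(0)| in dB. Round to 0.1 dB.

14.0 dB

T(0) = 400 / 80 = 5
20 log₁₀(5) ≈ 13.98 dB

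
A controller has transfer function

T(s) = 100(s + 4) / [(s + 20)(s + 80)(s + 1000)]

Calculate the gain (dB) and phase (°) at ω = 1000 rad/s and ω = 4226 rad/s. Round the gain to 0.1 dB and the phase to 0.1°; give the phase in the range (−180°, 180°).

ω = 1000: -83.0 dB, -129.5°; ω = 4226: -105.3 dB, -165.4°

At s = jω = j1000:
zero (s+4): 4 + j1000 → |·| = √(4²+1000²) = √1000016 ≈ 1000, ∠ = arctan(1000/4) ≈ 89.77°
pole (s+20): 20 + j1000 → |·| = √(20²+1000²) = √1000400 ≈ 1000.2, ∠ = arctan(1000/20) ≈ 88.85°
pole (s+80): 80 + j1000 → |·| = √(80²+1000²) = √1006400 ≈ 1003.2, ∠ = arctan(1000/80) ≈ 85.43°
pole (s+1000): 1000 + j1000 → |·| = √(1000²+1000²) = √2000000 ≈ 1414.2, ∠ = arctan(1000/1000) ≈ 45.00°
|T| = 100 · 1000 / 1.419e+09 ≈ 7.0472e-05
Gain = 20 log₁₀(7.0472e-05) ≈ -83.04 dB
∠T = 89.77° − 219.28° = -129.51°

At s = jω = j4226:
zero (s+4): 4 + j4226 → |·| = √(4²+4226²) = √17859092 ≈ 4226, ∠ = arctan(4226/4) ≈ 89.95°
pole (s+20): 20 + j4226 → |·| = √(20²+4226²) = √17859476 ≈ 4226, ∠ = arctan(4226/20) ≈ 89.73°
pole (s+80): 80 + j4226 → |·| = √(80²+4226²) = √17865476 ≈ 4226.8, ∠ = arctan(4226/80) ≈ 88.92°
pole (s+1000): 1000 + j4226 → |·| = √(1000²+4226²) = √18859076 ≈ 4342.7, ∠ = arctan(4226/1000) ≈ 76.69°
|T| = 100 · 4226 / 7.7571e+10 ≈ 5.4479e-06
Gain = 20 log₁₀(5.4479e-06) ≈ -105.28 dB
∠T = 89.95° − 255.34° = -165.39°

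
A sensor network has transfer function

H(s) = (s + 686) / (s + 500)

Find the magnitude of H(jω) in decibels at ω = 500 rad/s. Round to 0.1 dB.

Substitute s = j500:
Numerator: (j500) + 686 = 686 + j500
Denominator: (j500) + 500 = 500 + j500
|N| = √(686² + 500²) ≈ 848.88, ∠N ≈ 36.09°
|D| = √(500² + 500²) ≈ 707.11, ∠D ≈ 45.00°
|H| = 848.88 / 707.11 ≈ 1.2005
Gain = 20 log₁₀(1.2005) ≈ 1.59 dB

1.6 dB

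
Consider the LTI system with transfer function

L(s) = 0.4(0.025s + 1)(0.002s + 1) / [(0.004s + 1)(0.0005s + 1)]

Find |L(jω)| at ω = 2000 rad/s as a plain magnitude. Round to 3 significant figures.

7.23

At ω = 2000 rad/s:
zero (1 + j2000·0.025) = 1 + j50 → |·| ≈ 50.01, ∠ ≈ 88.85°
zero (1 + j2000·0.002) = 1 + j4 → |·| ≈ 4.1231, ∠ ≈ 75.96°
pole (1 + j2000·0.004) = 1 + j8 → |·| ≈ 8.0623, ∠ ≈ 82.87°
pole (1 + j2000·0.0005) = 1 + j1 → |·| ≈ 1.4142, ∠ ≈ 45.00°
|L| = 0.4 · 50.01 · 4.1231 / (8.0623 · 1.4142) ≈ 7.2339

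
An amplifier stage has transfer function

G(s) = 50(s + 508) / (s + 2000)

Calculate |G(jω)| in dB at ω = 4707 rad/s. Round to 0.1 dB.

At s = jω = j4707:
zero (s+508): 508 + j4707 → |·| = √(508²+4707²) = √22413913 ≈ 4734.3, ∠ = arctan(4707/508) ≈ 83.84°
pole (s+2000): 2000 + j4707 → |·| = √(2000²+4707²) = √26155849 ≈ 5114.3, ∠ = arctan(4707/2000) ≈ 66.98°
|G| = 50 · 4734.3 / 5114.3 ≈ 46.285
Gain = 20 log₁₀(46.285) ≈ 33.31 dB

33.3 dB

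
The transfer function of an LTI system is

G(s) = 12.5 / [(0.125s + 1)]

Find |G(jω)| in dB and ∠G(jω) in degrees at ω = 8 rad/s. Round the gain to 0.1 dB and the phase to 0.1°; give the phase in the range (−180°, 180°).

At ω = 8 rad/s:
pole (1 + j8·0.125) = 1 + j1 → |·| ≈ 1.4142, ∠ ≈ 45.00°
|G| = 12.5 · 1 / (1.4142) ≈ 8.8389
Gain = 20 log₁₀(8.8389) ≈ 18.93 dB
∠G = (0°) − (45.00°) = -45.00°

18.9 dB, -45.0°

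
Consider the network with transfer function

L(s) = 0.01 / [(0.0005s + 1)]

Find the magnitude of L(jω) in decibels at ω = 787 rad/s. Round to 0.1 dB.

-40.6 dB

At ω = 787 rad/s:
pole (1 + j787·0.0005) = 1 + j0.3935 → |·| ≈ 1.0746, ∠ ≈ 21.48°
|L| = 0.01 · 1 / (1.0746) ≈ 0.0093058
Gain = 20 log₁₀(0.0093058) ≈ -40.62 dB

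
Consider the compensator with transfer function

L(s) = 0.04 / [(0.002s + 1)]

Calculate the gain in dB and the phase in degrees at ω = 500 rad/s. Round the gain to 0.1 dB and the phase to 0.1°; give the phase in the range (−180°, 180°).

At ω = 500 rad/s:
pole (1 + j500·0.002) = 1 + j1 → |·| ≈ 1.4142, ∠ ≈ 45.00°
|L| = 0.04 · 1 / (1.4142) ≈ 0.028285
Gain = 20 log₁₀(0.028285) ≈ -30.97 dB
∠L = (0°) − (45.00°) = -45.00°

-31.0 dB, -45.0°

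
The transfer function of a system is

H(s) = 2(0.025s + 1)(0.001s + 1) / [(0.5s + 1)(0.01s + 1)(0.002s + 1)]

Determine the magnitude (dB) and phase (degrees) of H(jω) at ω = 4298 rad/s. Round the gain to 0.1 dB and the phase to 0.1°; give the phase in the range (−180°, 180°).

At ω = 4298 rad/s:
zero (1 + j4298·0.025) = 1 + j107.45 → |·| ≈ 107.45, ∠ ≈ 89.47°
zero (1 + j4298·0.001) = 1 + j4.298 → |·| ≈ 4.4128, ∠ ≈ 76.90°
pole (1 + j4298·0.5) = 1 + j2149 → |·| ≈ 2149, ∠ ≈ 89.97°
pole (1 + j4298·0.01) = 1 + j42.98 → |·| ≈ 42.992, ∠ ≈ 88.67°
pole (1 + j4298·0.002) = 1 + j8.596 → |·| ≈ 8.654, ∠ ≈ 83.36°
|H| = 2 · 107.45 · 4.4128 / (2149 · 42.992 · 8.654) ≈ 0.0011861
Gain = 20 log₁₀(0.0011861) ≈ -58.52 dB
∠H = (89.47° + 76.90°) − (89.97° + 88.67° + 83.36°) = -95.63°

-58.5 dB, -95.6°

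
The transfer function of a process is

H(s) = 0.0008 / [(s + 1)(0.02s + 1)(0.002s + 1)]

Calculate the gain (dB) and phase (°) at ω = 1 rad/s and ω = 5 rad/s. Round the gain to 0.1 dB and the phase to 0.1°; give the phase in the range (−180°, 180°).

ω = 1: -65.0 dB, -46.3°; ω = 5: -76.1 dB, -85.0°

At ω = 1 rad/s:
pole (1 + j1·1) = 1 + j1 → |·| ≈ 1.4142, ∠ ≈ 45.00°
pole (1 + j1·0.02) = 1 + j0.02 → |·| ≈ 1.0002, ∠ ≈ 1.15°
pole (1 + j1·0.002) = 1 + j0.002 → |·| ≈ 1, ∠ ≈ 0.11°
|H| = 0.0008 · 1 / (1.4142 · 1.0002 · 1) ≈ 0.00056558
Gain = 20 log₁₀(0.00056558) ≈ -64.95 dB
∠H = (0°) − (45.00° + 1.15° + 0.11°) = -46.26°

At ω = 5 rad/s:
pole (1 + j5·1) = 1 + j5 → |·| ≈ 5.099, ∠ ≈ 78.69°
pole (1 + j5·0.02) = 1 + j0.1 → |·| ≈ 1.005, ∠ ≈ 5.71°
pole (1 + j5·0.002) = 1 + j0.01 → |·| ≈ 1, ∠ ≈ 0.57°
|H| = 0.0008 · 1 / (5.099 · 1.005 · 1) ≈ 0.00015611
Gain = 20 log₁₀(0.00015611) ≈ -76.13 dB
∠H = (0°) − (78.69° + 5.71° + 0.57°) = -84.97°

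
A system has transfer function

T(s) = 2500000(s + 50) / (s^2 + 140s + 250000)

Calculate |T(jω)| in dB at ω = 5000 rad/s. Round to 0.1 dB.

54.1 dB

At s = jω = j5000:
zero (s+50): 50 + j5000 → |·| = √(50²+5000²) = √25002500 ≈ 5000.2, ∠ = arctan(5000/50) ≈ 89.43°
quadratic: (j5000)² + 140·j5000 + 250000 = -24750000 + j700000 → |·| ≈ 2.476e+07, ∠ ≈ 178.38°
|T| = 2500000 · 5000.2 / 2.476e+07 ≈ 504.87
Gain = 20 log₁₀(504.87) ≈ 54.06 dB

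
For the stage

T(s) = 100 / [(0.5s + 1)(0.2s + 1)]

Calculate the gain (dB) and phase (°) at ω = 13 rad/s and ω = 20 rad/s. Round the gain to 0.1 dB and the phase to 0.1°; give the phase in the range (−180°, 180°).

ω = 13: 14.7 dB, -150.2°; ω = 20: 7.7 dB, -160.3°

At ω = 13 rad/s:
pole (1 + j13·0.5) = 1 + j6.5 → |·| ≈ 6.5765, ∠ ≈ 81.25°
pole (1 + j13·0.2) = 1 + j2.6 → |·| ≈ 2.7857, ∠ ≈ 68.96°
|T| = 100 · 1 / (6.5765 · 2.7857) ≈ 5.4585
Gain = 20 log₁₀(5.4585) ≈ 14.74 dB
∠T = (0°) − (81.25° + 68.96°) = -150.21°

At ω = 20 rad/s:
pole (1 + j20·0.5) = 1 + j10 → |·| ≈ 10.05, ∠ ≈ 84.29°
pole (1 + j20·0.2) = 1 + j4 → |·| ≈ 4.1231, ∠ ≈ 75.96°
|T| = 100 · 1 / (10.05 · 4.1231) ≈ 2.4133
Gain = 20 log₁₀(2.4133) ≈ 7.65 dB
∠T = (0°) − (84.29° + 75.96°) = -160.25°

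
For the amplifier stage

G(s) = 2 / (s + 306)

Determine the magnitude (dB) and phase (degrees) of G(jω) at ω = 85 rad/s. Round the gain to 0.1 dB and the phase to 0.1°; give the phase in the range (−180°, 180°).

-44.0 dB, -15.5°

Substitute s = j85:
Numerator: 2 = 2 + j0
Denominator: (j85) + 306 = 306 + j85
|N| = √(2² + 0²) ≈ 2, ∠N ≈ 0.00°
|D| = √(306² + 85²) ≈ 317.59, ∠D ≈ 15.52°
|G| = 2 / 317.59 ≈ 0.0062974
Gain = 20 log₁₀(0.0062974) ≈ -44.02 dB
∠G = 0.00° − 15.52° = -15.52°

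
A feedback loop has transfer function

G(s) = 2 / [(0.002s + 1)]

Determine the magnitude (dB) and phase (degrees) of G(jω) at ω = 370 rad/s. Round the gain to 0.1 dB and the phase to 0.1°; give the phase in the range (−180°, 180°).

4.1 dB, -36.5°

At ω = 370 rad/s:
pole (1 + j370·0.002) = 1 + j0.74 → |·| ≈ 1.244, ∠ ≈ 36.50°
|G| = 2 · 1 / (1.244) ≈ 1.6077
Gain = 20 log₁₀(1.6077) ≈ 4.12 dB
∠G = (0°) − (36.50°) = -36.50°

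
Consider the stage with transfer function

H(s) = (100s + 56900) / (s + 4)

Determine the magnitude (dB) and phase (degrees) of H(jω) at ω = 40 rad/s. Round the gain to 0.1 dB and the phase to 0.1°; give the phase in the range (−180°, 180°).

Substitute s = j40:
Numerator: 100(j40) + 56900 = 56900 + j4000
Denominator: (j40) + 4 = 4 + j40
|N| = √(56900² + 4000²) ≈ 57040, ∠N ≈ 4.02°
|D| = √(4² + 40²) ≈ 40.2, ∠D ≈ 84.29°
|H| = 57040 / 40.2 ≈ 1418.9
Gain = 20 log₁₀(1418.9) ≈ 63.04 dB
∠H = 4.02° − 84.29° = -80.27°

63.0 dB, -80.3°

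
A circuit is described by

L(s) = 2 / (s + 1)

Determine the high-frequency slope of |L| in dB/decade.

-20 dB/decade

Each pole contributes −20 dB/decade at high frequency; each zero contributes +20 dB/decade.
Net: 0 zero(s) − 1 pole(s) → -20 dB/decade.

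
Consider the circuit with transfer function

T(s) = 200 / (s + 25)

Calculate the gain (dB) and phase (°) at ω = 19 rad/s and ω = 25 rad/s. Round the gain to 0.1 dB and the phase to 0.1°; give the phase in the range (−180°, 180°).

Substitute s = j19:
Numerator: 200 = 200 + j0
Denominator: (j19) + 25 = 25 + j19
|N| = √(200² + 0²) ≈ 200, ∠N ≈ 0.00°
|D| = √(25² + 19²) ≈ 31.401, ∠D ≈ 37.23°
|T| = 200 / 31.401 ≈ 6.3692
Gain = 20 log₁₀(6.3692) ≈ 16.08 dB
∠T = 0.00° − 37.23° = -37.23°

Substitute s = j25:
Numerator: 200 = 200 + j0
Denominator: (j25) + 25 = 25 + j25
|N| = √(200² + 0²) ≈ 200, ∠N ≈ 0.00°
|D| = √(25² + 25²) ≈ 35.355, ∠D ≈ 45.00°
|T| = 200 / 35.355 ≈ 5.6569
Gain = 20 log₁₀(5.6569) ≈ 15.05 dB
∠T = 0.00° − 45.00° = -45.00°

ω = 19: 16.1 dB, -37.2°; ω = 25: 15.1 dB, -45.0°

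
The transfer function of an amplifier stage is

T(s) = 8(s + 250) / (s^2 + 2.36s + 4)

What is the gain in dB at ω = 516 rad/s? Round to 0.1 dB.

At s = jω = j516:
zero (s+250): 250 + j516 → |·| = √(250²+516²) = √328756 ≈ 573.37, ∠ = arctan(516/250) ≈ 64.15°
quadratic: (j516)² + 2.36·j516 + 4 = -266252 + j1217.76 → |·| ≈ 2.6625e+05, ∠ ≈ 179.74°
|T| = 8 · 573.37 / 2.6625e+05 ≈ 0.017228
Gain = 20 log₁₀(0.017228) ≈ -35.28 dB

-35.3 dB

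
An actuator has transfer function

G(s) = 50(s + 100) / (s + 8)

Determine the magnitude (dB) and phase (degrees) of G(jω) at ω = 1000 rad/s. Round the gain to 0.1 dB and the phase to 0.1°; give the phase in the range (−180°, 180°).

At s = jω = j1000:
zero (s+100): 100 + j1000 → |·| = √(100²+1000²) = √1010000 ≈ 1005, ∠ = arctan(1000/100) ≈ 84.29°
pole (s+8): 8 + j1000 → |·| = √(8²+1000²) = √1000064 ≈ 1000, ∠ = arctan(1000/8) ≈ 89.54°
|G| = 50 · 1005 / 1000 ≈ 50.25
Gain = 20 log₁₀(50.25) ≈ 34.02 dB
∠G = 84.29° − 89.54° = -5.25°

34.0 dB, -5.3°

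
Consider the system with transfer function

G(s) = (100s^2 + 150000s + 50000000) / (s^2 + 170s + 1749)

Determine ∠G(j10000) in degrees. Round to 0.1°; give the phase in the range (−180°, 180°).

-7.6°

Substitute s = j10000:
Numerator: 100(j10000)^2 + 150000(j10000) + 50000000 = -9950000000 + j1500000000
Denominator: (j10000)^2 + 170(j10000) + 1749 = -99998251 + j1700000
|N| = √(9950000000² + 1500000000²) ≈ 1.0062e+10, ∠N ≈ 171.43°
|D| = √(99998251² + 1700000²) ≈ 1.0001e+08, ∠D ≈ 179.03°
∠G = 171.43° − 179.03° = -7.60°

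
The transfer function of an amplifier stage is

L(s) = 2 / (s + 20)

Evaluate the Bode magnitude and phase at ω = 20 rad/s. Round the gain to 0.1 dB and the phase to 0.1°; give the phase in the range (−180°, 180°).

-23.0 dB, -45.0°

At s = jω = j20:
pole (s+20): 20 + j20 → |·| = √(20²+20²) = √800 ≈ 28.284, ∠ = arctan(20/20) ≈ 45.00°
|L| = 2 / 28.284 ≈ 0.070711
Gain = 20 log₁₀(0.070711) ≈ -23.01 dB
∠L = 0.00° − 45.00° = -45.00°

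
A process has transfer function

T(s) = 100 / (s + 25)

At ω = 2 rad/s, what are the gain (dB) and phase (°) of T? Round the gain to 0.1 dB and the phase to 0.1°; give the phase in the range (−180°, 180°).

Substitute s = j2:
Numerator: 100 = 100 + j0
Denominator: (j2) + 25 = 25 + j2
|N| = √(100² + 0²) ≈ 100, ∠N ≈ 0.00°
|D| = √(25² + 2²) ≈ 25.08, ∠D ≈ 4.57°
|T| = 100 / 25.08 ≈ 3.9872
Gain = 20 log₁₀(3.9872) ≈ 12.01 dB
∠T = 0.00° − 4.57° = -4.57°

12.0 dB, -4.6°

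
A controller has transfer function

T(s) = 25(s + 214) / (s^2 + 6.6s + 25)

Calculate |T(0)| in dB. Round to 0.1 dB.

T(0) = 25·214 / 25 = 214
20 log₁₀(214) ≈ 46.61 dB

46.6 dB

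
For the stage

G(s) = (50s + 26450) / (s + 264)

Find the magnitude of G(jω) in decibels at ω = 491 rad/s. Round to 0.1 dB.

36.2 dB

Substitute s = j491:
Numerator: 50(j491) + 26450 = 26450 + j24550
Denominator: (j491) + 264 = 264 + j491
|N| = √(26450² + 24550²) ≈ 36087, ∠N ≈ 42.87°
|D| = √(264² + 491²) ≈ 557.47, ∠D ≈ 61.73°
|G| = 36087 / 557.47 ≈ 64.734
Gain = 20 log₁₀(64.734) ≈ 36.22 dB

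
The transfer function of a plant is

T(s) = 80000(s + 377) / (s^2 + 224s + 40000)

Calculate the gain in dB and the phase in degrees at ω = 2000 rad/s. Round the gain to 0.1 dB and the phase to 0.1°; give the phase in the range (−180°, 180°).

At s = jω = j2000:
zero (s+377): 377 + j2000 → |·| = √(377²+2000²) = √4142129 ≈ 2035.2, ∠ = arctan(2000/377) ≈ 79.33°
quadratic: (j2000)² + 224·j2000 + 40000 = -3960000 + j448000 → |·| ≈ 3.9853e+06, ∠ ≈ 173.55°
|T| = 80000 · 2035.2 / 3.9853e+06 ≈ 40.854
Gain = 20 log₁₀(40.854) ≈ 32.22 dB
∠T = 79.33° − 173.55° = -94.22°

32.2 dB, -94.2°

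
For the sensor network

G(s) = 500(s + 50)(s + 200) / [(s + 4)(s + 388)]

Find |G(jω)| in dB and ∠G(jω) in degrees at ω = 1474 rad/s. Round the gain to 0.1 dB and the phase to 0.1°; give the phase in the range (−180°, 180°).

53.8 dB, 5.2°

At s = jω = j1474:
zero (s+50): 50 + j1474 → |·| = √(50²+1474²) = √2175176 ≈ 1474.8, ∠ = arctan(1474/50) ≈ 88.06°
zero (s+200): 200 + j1474 → |·| = √(200²+1474²) = √2212676 ≈ 1487.5, ∠ = arctan(1474/200) ≈ 82.27°
pole (s+4): 4 + j1474 → |·| = √(4²+1474²) = √2172692 ≈ 1474, ∠ = arctan(1474/4) ≈ 89.84°
pole (s+388): 388 + j1474 → |·| = √(388²+1474²) = √2323220 ≈ 1524.2, ∠ = arctan(1474/388) ≈ 75.25°
|G| = 500 · 2.1938e+06 / 2.2467e+06 ≈ 488.23
Gain = 20 log₁₀(488.23) ≈ 53.77 dB
∠G = 170.33° − 165.09° = 5.24°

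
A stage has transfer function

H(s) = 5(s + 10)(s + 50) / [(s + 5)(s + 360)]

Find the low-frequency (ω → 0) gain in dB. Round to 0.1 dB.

2.9 dB

H(0) = 5·10·50 / (5·360) ≈ 1.3889
20 log₁₀(1.3889) ≈ 2.85 dB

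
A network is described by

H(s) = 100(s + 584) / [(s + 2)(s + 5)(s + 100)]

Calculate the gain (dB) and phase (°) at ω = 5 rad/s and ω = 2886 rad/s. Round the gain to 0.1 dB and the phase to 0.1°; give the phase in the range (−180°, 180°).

At s = jω = j5:
zero (s+584): 584 + j5 → |·| = √(584²+5²) = √341081 ≈ 584.02, ∠ = arctan(5/584) ≈ 0.49°
pole (s+2): 2 + j5 → |·| = √(2²+5²) = √29 ≈ 5.3852, ∠ = arctan(5/2) ≈ 68.20°
pole (s+5): 5 + j5 → |·| = √(5²+5²) = √50 ≈ 7.0711, ∠ = arctan(5/5) ≈ 45.00°
pole (s+100): 100 + j5 → |·| = √(100²+5²) = √10025 ≈ 100.12, ∠ = arctan(5/100) ≈ 2.86°
|H| = 100 · 584.02 / 3812.5 ≈ 15.319
Gain = 20 log₁₀(15.319) ≈ 23.70 dB
∠H = 0.49° − 116.06° = -115.57°

At s = jω = j2886:
zero (s+584): 584 + j2886 → |·| = √(584²+2886²) = √8670052 ≈ 2944.5, ∠ = arctan(2886/584) ≈ 78.56°
pole (s+2): 2 + j2886 → |·| = √(2²+2886²) = √8329000 ≈ 2886, ∠ = arctan(2886/2) ≈ 89.96°
pole (s+5): 5 + j2886 → |·| = √(5²+2886²) = √8329021 ≈ 2886, ∠ = arctan(2886/5) ≈ 89.90°
pole (s+100): 100 + j2886 → |·| = √(100²+2886²) = √8338996 ≈ 2887.7, ∠ = arctan(2886/100) ≈ 88.02°
|H| = 100 · 2944.5 / 2.4052e+10 ≈ 1.2242e-05
Gain = 20 log₁₀(1.2242e-05) ≈ -98.24 dB
∠H = 78.56° − 267.88° = -189.32° ≡ 170.68° (principal value)

ω = 5: 23.7 dB, -115.6°; ω = 2886: -98.2 dB, 170.7°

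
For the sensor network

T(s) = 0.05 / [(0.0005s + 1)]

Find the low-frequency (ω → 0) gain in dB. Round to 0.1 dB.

T(0) = 0.05 · 1 / 1 = 0.05
20 log₁₀(0.05) ≈ -26.02 dB

-26.0 dB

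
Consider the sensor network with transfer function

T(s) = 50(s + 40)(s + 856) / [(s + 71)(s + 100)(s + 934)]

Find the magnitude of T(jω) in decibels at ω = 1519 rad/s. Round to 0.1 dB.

-29.9 dB

At s = jω = j1519:
zero (s+40): 40 + j1519 → |·| = √(40²+1519²) = √2308961 ≈ 1519.5, ∠ = arctan(1519/40) ≈ 88.49°
zero (s+856): 856 + j1519 → |·| = √(856²+1519²) = √3040097 ≈ 1743.6, ∠ = arctan(1519/856) ≈ 60.60°
pole (s+71): 71 + j1519 → |·| = √(71²+1519²) = √2312402 ≈ 1520.7, ∠ = arctan(1519/71) ≈ 87.32°
pole (s+100): 100 + j1519 → |·| = √(100²+1519²) = √2317361 ≈ 1522.3, ∠ = arctan(1519/100) ≈ 86.23°
pole (s+934): 934 + j1519 → |·| = √(934²+1519²) = √3179717 ≈ 1783.2, ∠ = arctan(1519/934) ≈ 58.41°
|T| = 50 · 2.6494e+06 / 4.128e+09 ≈ 0.032091
Gain = 20 log₁₀(0.032091) ≈ -29.87 dB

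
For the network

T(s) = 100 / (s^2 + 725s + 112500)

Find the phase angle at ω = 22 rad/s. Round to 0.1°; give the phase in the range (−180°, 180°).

Substitute s = j22:
Numerator: 100 = 100 + j0
Denominator: (j22)^2 + 725(j22) + 112500 = 112016 + j15950
|N| = √(100² + 0²) ≈ 100, ∠N ≈ 0.00°
|D| = √(112016² + 15950²) ≈ 1.1315e+05, ∠D ≈ 8.10°
∠T = 0.00° − 8.10° = -8.10°

-8.1°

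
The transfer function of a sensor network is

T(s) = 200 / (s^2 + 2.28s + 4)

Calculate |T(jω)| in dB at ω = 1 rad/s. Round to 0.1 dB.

34.5 dB

At s = jω = j1:
quadratic: (j1)² + 2.28·j1 + 4 = 3 + j2.28 → |·| ≈ 3.7681, ∠ ≈ 37.23°
|T| = 200 / 3.7681 ≈ 53.077
Gain = 20 log₁₀(53.077) ≈ 34.50 dB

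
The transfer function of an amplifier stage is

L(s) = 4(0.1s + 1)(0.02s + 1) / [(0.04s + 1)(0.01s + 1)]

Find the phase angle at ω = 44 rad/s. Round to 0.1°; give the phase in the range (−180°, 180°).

At ω = 44 rad/s:
zero (1 + j44·0.1) = 1 + j4.4 → |·| ≈ 4.5122, ∠ ≈ 77.20°
zero (1 + j44·0.02) = 1 + j0.88 → |·| ≈ 1.3321, ∠ ≈ 41.35°
pole (1 + j44·0.04) = 1 + j1.76 → |·| ≈ 2.0243, ∠ ≈ 60.40°
pole (1 + j44·0.01) = 1 + j0.44 → |·| ≈ 1.0925, ∠ ≈ 23.75°
∠L = (77.20° + 41.35°) − (60.40° + 23.75°) = 34.40°

34.4°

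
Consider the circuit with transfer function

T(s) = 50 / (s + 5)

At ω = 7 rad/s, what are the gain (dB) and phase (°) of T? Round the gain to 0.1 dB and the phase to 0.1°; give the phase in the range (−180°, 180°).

15.3 dB, -54.5°

At s = jω = j7:
pole (s+5): 5 + j7 → |·| = √(5²+7²) = √74 ≈ 8.6023, ∠ = arctan(7/5) ≈ 54.46°
|T| = 50 / 8.6023 ≈ 5.8124
Gain = 20 log₁₀(5.8124) ≈ 15.29 dB
∠T = 0.00° − 54.46° = -54.46°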